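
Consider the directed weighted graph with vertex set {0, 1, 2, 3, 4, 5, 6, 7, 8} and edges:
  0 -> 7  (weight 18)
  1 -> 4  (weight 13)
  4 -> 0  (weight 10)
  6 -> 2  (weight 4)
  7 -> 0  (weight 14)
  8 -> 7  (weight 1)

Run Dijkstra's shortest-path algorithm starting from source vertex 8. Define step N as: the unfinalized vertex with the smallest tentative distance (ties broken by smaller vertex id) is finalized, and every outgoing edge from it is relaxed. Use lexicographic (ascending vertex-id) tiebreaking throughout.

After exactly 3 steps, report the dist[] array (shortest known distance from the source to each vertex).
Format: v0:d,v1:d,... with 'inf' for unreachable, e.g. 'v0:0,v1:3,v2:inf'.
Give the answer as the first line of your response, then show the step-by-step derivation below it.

v0:15,v1:inf,v2:inf,v3:inf,v4:inf,v5:inf,v6:inf,v7:1,v8:0

step 1: dist = v0:inf,v1:inf,v2:inf,v3:inf,v4:inf,v5:inf,v6:inf,v7:1,v8:0
step 2: dist = v0:15,v1:inf,v2:inf,v3:inf,v4:inf,v5:inf,v6:inf,v7:1,v8:0
step 3: dist = v0:15,v1:inf,v2:inf,v3:inf,v4:inf,v5:inf,v6:inf,v7:1,v8:0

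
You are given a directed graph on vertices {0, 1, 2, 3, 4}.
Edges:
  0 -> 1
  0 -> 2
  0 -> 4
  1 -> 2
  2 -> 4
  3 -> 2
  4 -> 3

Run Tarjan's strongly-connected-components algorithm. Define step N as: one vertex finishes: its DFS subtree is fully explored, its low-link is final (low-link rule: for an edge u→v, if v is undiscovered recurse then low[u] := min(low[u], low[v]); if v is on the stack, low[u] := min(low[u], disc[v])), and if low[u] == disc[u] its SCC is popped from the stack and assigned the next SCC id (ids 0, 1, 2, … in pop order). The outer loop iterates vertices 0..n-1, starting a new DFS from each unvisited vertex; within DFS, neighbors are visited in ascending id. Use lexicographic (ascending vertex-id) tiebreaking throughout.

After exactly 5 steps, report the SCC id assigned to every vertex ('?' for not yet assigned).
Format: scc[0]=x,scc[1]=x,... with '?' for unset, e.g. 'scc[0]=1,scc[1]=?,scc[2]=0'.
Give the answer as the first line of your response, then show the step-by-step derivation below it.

scc[0]=2,scc[1]=1,scc[2]=0,scc[3]=0,scc[4]=0

step 1: low=(low[0]=0,low[1]=1,low[2]=2,low[3]=2,low[4]=3); scc=(scc[0]=?,scc[1]=?,scc[2]=?,scc[3]=?,scc[4]=?)
step 2: low=(low[0]=0,low[1]=1,low[2]=2,low[3]=2,low[4]=2); scc=(scc[0]=?,scc[1]=?,scc[2]=?,scc[3]=?,scc[4]=?)
step 3: low=(low[0]=0,low[1]=1,low[2]=2,low[3]=2,low[4]=2); scc=(scc[0]=?,scc[1]=?,scc[2]=0,scc[3]=0,scc[4]=0)
step 4: low=(low[0]=0,low[1]=1,low[2]=2,low[3]=2,low[4]=2); scc=(scc[0]=?,scc[1]=1,scc[2]=0,scc[3]=0,scc[4]=0)
step 5: low=(low[0]=0,low[1]=1,low[2]=2,low[3]=2,low[4]=2); scc=(scc[0]=2,scc[1]=1,scc[2]=0,scc[3]=0,scc[4]=0)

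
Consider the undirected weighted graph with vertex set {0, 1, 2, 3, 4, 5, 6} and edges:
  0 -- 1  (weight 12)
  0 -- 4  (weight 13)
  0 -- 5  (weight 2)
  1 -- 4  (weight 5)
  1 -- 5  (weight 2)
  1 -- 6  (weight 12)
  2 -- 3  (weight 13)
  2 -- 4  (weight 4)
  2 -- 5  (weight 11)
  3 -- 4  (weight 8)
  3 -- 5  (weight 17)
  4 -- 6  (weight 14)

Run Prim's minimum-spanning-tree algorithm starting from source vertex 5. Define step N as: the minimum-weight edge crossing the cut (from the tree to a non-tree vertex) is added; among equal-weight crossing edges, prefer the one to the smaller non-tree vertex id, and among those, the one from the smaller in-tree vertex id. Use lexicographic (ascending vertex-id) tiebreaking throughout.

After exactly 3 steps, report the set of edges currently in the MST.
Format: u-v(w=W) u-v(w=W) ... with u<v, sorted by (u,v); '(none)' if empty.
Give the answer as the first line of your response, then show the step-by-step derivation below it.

0-5(w=2) 1-4(w=5) 1-5(w=2)

step 1: add edge 0-5 (w=2); MST = {0-5(w=2)}
step 2: add edge 1-5 (w=2); MST = {0-5(w=2) 1-5(w=2)}
step 3: add edge 1-4 (w=5); MST = {0-5(w=2) 1-4(w=5) 1-5(w=2)}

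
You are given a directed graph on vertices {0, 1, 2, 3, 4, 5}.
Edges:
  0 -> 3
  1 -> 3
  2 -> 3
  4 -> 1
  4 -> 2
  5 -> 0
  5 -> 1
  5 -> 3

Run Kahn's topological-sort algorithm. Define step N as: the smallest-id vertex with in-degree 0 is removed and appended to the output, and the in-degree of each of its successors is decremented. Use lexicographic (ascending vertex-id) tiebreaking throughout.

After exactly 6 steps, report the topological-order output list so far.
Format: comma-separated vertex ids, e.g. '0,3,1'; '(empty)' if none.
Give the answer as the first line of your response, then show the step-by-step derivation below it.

4,2,5,0,1,3

step 1: output 4; order=[4]; indeg=(1,1,0,4,0,0)
step 2: output 2; order=[4,2]; indeg=(1,1,0,3,0,0)
step 3: output 5; order=[4,2,5]; indeg=(0,0,0,2,0,0)
step 4: output 0; order=[4,2,5,0]; indeg=(0,0,0,1,0,0)
step 5: output 1; order=[4,2,5,0,1]; indeg=(0,0,0,0,0,0)
step 6: output 3; order=[4,2,5,0,1,3]; indeg=(0,0,0,0,0,0)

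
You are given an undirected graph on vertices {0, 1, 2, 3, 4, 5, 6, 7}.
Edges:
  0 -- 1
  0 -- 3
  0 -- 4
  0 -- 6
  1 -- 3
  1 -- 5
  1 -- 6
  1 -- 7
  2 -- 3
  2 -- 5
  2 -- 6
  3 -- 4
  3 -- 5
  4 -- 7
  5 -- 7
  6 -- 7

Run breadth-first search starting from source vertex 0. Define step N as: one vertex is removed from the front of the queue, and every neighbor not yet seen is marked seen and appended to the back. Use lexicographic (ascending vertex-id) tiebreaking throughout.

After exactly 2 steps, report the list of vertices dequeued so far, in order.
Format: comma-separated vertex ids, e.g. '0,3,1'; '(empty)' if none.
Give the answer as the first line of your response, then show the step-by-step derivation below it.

0,1

step 1: dequeue 0; queue=[1,3,4,6]; order=0
step 2: dequeue 1; queue=[3,4,6,5,7]; order=0,1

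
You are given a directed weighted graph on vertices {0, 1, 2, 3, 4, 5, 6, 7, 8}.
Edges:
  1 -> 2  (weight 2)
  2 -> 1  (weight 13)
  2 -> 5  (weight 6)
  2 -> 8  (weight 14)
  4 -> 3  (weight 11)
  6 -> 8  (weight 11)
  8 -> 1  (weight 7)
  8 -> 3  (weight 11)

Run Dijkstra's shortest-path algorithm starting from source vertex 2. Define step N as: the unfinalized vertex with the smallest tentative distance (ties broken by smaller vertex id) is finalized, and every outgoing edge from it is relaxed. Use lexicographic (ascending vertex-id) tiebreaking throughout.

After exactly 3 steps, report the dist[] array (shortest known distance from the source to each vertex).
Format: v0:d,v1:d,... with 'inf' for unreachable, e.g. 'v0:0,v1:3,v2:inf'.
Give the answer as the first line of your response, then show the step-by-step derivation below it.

v0:inf,v1:13,v2:0,v3:inf,v4:inf,v5:6,v6:inf,v7:inf,v8:14

step 1: dist = v0:inf,v1:13,v2:0,v3:inf,v4:inf,v5:6,v6:inf,v7:inf,v8:14
step 2: dist = v0:inf,v1:13,v2:0,v3:inf,v4:inf,v5:6,v6:inf,v7:inf,v8:14
step 3: dist = v0:inf,v1:13,v2:0,v3:inf,v4:inf,v5:6,v6:inf,v7:inf,v8:14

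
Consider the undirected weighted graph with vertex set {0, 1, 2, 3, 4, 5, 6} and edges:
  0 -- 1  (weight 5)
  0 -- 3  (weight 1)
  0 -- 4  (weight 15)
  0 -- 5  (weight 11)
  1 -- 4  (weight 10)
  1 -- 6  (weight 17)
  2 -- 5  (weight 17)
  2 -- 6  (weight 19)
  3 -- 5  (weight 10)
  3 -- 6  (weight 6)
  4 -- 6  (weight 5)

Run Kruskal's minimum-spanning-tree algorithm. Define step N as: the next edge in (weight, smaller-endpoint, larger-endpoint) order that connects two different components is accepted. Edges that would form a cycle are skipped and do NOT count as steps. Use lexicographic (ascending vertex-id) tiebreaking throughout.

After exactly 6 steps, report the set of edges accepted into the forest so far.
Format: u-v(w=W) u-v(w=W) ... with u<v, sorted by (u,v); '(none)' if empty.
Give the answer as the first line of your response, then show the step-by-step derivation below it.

0-1(w=5) 0-3(w=1) 2-5(w=17) 3-5(w=10) 3-6(w=6) 4-6(w=5)

step 1: add edge 0-3 (w=1); MST = {0-3(w=1)}
step 2: add edge 0-1 (w=5); MST = {0-1(w=5) 0-3(w=1)}
step 3: add edge 4-6 (w=5); MST = {0-1(w=5) 0-3(w=1) 4-6(w=5)}
step 4: add edge 3-6 (w=6); MST = {0-1(w=5) 0-3(w=1) 3-6(w=6) 4-6(w=5)}
step 5: add edge 3-5 (w=10); MST = {0-1(w=5) 0-3(w=1) 3-5(w=10) 3-6(w=6) 4-6(w=5)}
step 6: add edge 2-5 (w=17); MST = {0-1(w=5) 0-3(w=1) 2-5(w=17) 3-5(w=10) 3-6(w=6) 4-6(w=5)}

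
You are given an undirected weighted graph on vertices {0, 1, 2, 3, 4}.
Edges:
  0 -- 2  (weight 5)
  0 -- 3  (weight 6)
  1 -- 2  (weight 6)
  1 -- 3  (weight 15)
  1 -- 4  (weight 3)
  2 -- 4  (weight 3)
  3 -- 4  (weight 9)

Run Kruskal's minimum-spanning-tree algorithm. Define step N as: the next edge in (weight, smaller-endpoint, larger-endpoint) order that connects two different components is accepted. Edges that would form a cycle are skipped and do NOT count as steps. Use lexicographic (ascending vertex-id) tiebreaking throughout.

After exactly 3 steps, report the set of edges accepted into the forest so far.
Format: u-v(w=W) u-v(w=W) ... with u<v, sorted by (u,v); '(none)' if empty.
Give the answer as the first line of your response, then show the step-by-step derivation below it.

0-2(w=5) 1-4(w=3) 2-4(w=3)

step 1: add edge 1-4 (w=3); MST = {1-4(w=3)}
step 2: add edge 2-4 (w=3); MST = {1-4(w=3) 2-4(w=3)}
step 3: add edge 0-2 (w=5); MST = {0-2(w=5) 1-4(w=3) 2-4(w=3)}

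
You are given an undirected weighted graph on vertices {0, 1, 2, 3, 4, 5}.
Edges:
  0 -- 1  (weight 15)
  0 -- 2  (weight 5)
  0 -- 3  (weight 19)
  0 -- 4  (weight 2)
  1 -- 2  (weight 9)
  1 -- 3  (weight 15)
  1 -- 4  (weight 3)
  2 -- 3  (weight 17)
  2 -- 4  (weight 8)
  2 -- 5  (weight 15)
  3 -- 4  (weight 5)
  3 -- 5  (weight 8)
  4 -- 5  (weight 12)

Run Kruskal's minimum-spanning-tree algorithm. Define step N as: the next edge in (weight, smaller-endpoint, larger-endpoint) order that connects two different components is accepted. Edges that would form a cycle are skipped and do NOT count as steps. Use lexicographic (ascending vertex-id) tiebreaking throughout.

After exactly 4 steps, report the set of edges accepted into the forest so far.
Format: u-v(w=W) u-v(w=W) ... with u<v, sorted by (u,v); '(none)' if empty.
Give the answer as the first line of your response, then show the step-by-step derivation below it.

0-2(w=5) 0-4(w=2) 1-4(w=3) 3-4(w=5)

step 1: add edge 0-4 (w=2); MST = {0-4(w=2)}
step 2: add edge 1-4 (w=3); MST = {0-4(w=2) 1-4(w=3)}
step 3: add edge 0-2 (w=5); MST = {0-2(w=5) 0-4(w=2) 1-4(w=3)}
step 4: add edge 3-4 (w=5); MST = {0-2(w=5) 0-4(w=2) 1-4(w=3) 3-4(w=5)}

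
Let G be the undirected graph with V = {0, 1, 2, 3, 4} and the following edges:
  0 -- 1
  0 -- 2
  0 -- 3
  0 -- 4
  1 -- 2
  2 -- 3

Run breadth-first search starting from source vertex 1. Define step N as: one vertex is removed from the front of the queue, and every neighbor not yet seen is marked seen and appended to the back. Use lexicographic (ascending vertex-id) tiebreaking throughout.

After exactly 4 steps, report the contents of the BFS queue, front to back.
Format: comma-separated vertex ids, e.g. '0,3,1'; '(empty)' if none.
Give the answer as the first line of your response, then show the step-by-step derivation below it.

4

step 1: dequeue 1; queue=[0,2]; order=1
step 2: dequeue 0; queue=[2,3,4]; order=1,0
step 3: dequeue 2; queue=[3,4]; order=1,0,2
step 4: dequeue 3; queue=[4]; order=1,0,2,3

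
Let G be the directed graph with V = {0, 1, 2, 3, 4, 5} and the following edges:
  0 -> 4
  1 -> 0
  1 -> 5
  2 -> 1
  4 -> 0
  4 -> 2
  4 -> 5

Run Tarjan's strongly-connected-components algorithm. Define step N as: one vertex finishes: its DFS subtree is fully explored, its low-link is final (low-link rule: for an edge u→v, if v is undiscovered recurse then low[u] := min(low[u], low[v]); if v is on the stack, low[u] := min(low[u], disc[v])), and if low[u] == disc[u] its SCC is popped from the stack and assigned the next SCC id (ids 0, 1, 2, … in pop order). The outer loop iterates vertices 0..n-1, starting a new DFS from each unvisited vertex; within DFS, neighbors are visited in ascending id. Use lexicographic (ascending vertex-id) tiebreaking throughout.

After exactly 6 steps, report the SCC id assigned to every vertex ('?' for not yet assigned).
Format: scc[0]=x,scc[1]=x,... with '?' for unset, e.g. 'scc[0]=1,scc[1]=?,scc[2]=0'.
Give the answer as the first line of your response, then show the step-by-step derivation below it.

scc[0]=1,scc[1]=1,scc[2]=1,scc[3]=2,scc[4]=1,scc[5]=0

step 1: low=(low[0]=0,low[1]=0,low[2]=2,low[3]=?,low[4]=0,low[5]=4); scc=(scc[0]=?,scc[1]=?,scc[2]=?,scc[3]=?,scc[4]=?,scc[5]=0)
step 2: low=(low[0]=0,low[1]=0,low[2]=2,low[3]=?,low[4]=0,low[5]=4); scc=(scc[0]=?,scc[1]=?,scc[2]=?,scc[3]=?,scc[4]=?,scc[5]=0)
step 3: low=(low[0]=0,low[1]=0,low[2]=0,low[3]=?,low[4]=0,low[5]=4); scc=(scc[0]=?,scc[1]=?,scc[2]=?,scc[3]=?,scc[4]=?,scc[5]=0)
step 4: low=(low[0]=0,low[1]=0,low[2]=0,low[3]=?,low[4]=0,low[5]=4); scc=(scc[0]=?,scc[1]=?,scc[2]=?,scc[3]=?,scc[4]=?,scc[5]=0)
step 5: low=(low[0]=0,low[1]=0,low[2]=0,low[3]=?,low[4]=0,low[5]=4); scc=(scc[0]=1,scc[1]=1,scc[2]=1,scc[3]=?,scc[4]=1,scc[5]=0)
step 6: low=(low[0]=0,low[1]=0,low[2]=0,low[3]=5,low[4]=0,low[5]=4); scc=(scc[0]=1,scc[1]=1,scc[2]=1,scc[3]=2,scc[4]=1,scc[5]=0)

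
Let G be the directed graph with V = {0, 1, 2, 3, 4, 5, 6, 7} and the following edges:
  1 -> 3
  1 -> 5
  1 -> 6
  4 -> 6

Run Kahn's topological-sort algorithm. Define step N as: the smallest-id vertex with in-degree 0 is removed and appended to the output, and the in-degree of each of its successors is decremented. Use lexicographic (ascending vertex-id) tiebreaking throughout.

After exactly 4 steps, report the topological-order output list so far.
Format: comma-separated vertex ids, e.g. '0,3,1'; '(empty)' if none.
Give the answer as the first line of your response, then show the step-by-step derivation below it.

0,1,2,3

step 1: output 0; order=[0]; indeg=(0,0,0,1,0,1,2,0)
step 2: output 1; order=[0,1]; indeg=(0,0,0,0,0,0,1,0)
step 3: output 2; order=[0,1,2]; indeg=(0,0,0,0,0,0,1,0)
step 4: output 3; order=[0,1,2,3]; indeg=(0,0,0,0,0,0,1,0)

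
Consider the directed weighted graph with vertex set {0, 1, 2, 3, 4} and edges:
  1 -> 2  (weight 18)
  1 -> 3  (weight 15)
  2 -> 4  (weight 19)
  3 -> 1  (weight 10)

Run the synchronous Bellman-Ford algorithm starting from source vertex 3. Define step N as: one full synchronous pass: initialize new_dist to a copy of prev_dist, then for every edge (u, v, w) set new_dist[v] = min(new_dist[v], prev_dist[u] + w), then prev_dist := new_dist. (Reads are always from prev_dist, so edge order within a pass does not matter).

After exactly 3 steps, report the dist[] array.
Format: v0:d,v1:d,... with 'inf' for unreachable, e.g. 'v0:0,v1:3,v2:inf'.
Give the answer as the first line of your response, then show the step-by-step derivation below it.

v0:inf,v1:10,v2:28,v3:0,v4:47

step 1: dist = v0:inf,v1:10,v2:inf,v3:0,v4:inf
step 2: dist = v0:inf,v1:10,v2:28,v3:0,v4:inf
step 3: dist = v0:inf,v1:10,v2:28,v3:0,v4:47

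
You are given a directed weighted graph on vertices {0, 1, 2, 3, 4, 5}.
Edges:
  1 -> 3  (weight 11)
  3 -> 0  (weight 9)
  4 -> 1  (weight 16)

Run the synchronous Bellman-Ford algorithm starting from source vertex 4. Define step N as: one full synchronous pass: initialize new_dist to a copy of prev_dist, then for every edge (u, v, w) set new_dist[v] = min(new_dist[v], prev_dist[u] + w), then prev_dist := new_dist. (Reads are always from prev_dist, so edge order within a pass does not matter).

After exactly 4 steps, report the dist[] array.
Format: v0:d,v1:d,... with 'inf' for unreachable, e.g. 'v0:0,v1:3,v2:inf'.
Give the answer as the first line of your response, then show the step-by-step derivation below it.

v0:36,v1:16,v2:inf,v3:27,v4:0,v5:inf

step 1: dist = v0:inf,v1:16,v2:inf,v3:inf,v4:0,v5:inf
step 2: dist = v0:inf,v1:16,v2:inf,v3:27,v4:0,v5:inf
step 3: dist = v0:36,v1:16,v2:inf,v3:27,v4:0,v5:inf
step 4: dist = v0:36,v1:16,v2:inf,v3:27,v4:0,v5:inf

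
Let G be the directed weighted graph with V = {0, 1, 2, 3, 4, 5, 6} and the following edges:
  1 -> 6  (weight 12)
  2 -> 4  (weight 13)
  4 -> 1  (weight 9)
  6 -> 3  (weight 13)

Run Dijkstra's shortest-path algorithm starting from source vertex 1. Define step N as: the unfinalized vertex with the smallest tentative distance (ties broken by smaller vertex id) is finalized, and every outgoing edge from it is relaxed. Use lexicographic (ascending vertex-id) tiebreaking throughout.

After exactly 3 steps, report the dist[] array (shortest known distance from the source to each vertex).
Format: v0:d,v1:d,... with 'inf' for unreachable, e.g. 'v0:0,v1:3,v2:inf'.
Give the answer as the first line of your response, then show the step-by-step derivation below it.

v0:inf,v1:0,v2:inf,v3:25,v4:inf,v5:inf,v6:12

step 1: dist = v0:inf,v1:0,v2:inf,v3:inf,v4:inf,v5:inf,v6:12
step 2: dist = v0:inf,v1:0,v2:inf,v3:25,v4:inf,v5:inf,v6:12
step 3: dist = v0:inf,v1:0,v2:inf,v3:25,v4:inf,v5:inf,v6:12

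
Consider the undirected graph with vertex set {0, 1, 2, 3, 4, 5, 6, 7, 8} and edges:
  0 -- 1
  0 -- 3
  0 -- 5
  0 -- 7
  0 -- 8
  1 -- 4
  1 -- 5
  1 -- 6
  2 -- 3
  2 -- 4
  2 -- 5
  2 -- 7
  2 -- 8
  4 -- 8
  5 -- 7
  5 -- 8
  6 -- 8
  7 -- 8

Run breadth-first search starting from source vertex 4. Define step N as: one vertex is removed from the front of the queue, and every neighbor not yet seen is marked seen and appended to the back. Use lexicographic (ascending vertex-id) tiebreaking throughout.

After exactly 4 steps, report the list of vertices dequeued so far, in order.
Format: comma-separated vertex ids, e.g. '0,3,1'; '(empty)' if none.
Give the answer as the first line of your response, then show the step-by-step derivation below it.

4,1,2,8

step 1: dequeue 4; queue=[1,2,8]; order=4
step 2: dequeue 1; queue=[2,8,0,5,6]; order=4,1
step 3: dequeue 2; queue=[8,0,5,6,3,7]; order=4,1,2
step 4: dequeue 8; queue=[0,5,6,3,7]; order=4,1,2,8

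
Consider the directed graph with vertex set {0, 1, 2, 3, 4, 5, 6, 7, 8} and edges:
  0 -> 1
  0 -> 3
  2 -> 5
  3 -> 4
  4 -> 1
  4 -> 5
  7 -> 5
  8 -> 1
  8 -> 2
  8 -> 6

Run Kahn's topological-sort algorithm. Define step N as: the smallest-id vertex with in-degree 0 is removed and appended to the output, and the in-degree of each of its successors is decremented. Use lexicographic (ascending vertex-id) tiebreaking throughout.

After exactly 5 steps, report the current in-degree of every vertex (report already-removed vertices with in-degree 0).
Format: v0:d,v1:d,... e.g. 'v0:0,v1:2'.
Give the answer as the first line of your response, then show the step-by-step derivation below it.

v0:0,v1:0,v2:0,v3:0,v4:0,v5:1,v6:0,v7:0,v8:0

step 1: output 0; order=[0]; indeg=(0,2,1,0,1,3,1,0,0)
step 2: output 3; order=[0,3]; indeg=(0,2,1,0,0,3,1,0,0)
step 3: output 4; order=[0,3,4]; indeg=(0,1,1,0,0,2,1,0,0)
step 4: output 7; order=[0,3,4,7]; indeg=(0,1,1,0,0,1,1,0,0)
step 5: output 8; order=[0,3,4,7,8]; indeg=(0,0,0,0,0,1,0,0,0)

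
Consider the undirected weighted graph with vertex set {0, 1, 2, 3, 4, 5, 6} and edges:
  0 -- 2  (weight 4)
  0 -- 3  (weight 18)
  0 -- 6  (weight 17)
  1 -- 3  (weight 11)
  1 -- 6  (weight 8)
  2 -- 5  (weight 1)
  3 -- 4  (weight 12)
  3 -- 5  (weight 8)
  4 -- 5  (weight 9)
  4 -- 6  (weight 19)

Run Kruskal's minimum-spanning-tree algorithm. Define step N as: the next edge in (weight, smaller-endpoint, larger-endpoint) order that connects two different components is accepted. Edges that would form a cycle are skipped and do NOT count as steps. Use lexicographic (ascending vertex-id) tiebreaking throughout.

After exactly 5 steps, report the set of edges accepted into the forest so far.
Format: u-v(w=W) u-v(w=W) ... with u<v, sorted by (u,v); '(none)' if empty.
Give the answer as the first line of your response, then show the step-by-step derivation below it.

0-2(w=4) 1-6(w=8) 2-5(w=1) 3-5(w=8) 4-5(w=9)

step 1: add edge 2-5 (w=1); MST = {2-5(w=1)}
step 2: add edge 0-2 (w=4); MST = {0-2(w=4) 2-5(w=1)}
step 3: add edge 1-6 (w=8); MST = {0-2(w=4) 1-6(w=8) 2-5(w=1)}
step 4: add edge 3-5 (w=8); MST = {0-2(w=4) 1-6(w=8) 2-5(w=1) 3-5(w=8)}
step 5: add edge 4-5 (w=9); MST = {0-2(w=4) 1-6(w=8) 2-5(w=1) 3-5(w=8) 4-5(w=9)}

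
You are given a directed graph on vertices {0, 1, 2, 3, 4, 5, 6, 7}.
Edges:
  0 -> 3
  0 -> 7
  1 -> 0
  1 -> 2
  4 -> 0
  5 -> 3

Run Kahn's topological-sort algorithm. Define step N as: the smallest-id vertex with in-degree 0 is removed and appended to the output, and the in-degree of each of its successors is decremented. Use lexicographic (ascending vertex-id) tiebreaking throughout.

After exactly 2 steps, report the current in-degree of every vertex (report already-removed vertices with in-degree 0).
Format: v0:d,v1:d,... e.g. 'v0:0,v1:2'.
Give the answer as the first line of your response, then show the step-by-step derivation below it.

v0:1,v1:0,v2:0,v3:2,v4:0,v5:0,v6:0,v7:1

step 1: output 1; order=[1]; indeg=(1,0,0,2,0,0,0,1)
step 2: output 2; order=[1,2]; indeg=(1,0,0,2,0,0,0,1)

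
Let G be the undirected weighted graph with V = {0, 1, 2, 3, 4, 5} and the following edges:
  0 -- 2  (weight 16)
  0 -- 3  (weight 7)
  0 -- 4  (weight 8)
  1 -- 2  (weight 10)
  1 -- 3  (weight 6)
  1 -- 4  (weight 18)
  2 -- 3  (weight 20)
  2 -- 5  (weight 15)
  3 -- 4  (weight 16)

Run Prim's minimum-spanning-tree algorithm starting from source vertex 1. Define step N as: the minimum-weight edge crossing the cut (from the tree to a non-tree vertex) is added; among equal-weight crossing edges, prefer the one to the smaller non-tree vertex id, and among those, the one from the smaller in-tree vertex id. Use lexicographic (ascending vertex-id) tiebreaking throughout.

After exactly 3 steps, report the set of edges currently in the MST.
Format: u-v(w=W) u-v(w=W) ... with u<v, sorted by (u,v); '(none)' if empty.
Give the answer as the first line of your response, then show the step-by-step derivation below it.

0-3(w=7) 0-4(w=8) 1-3(w=6)

step 1: add edge 1-3 (w=6); MST = {1-3(w=6)}
step 2: add edge 0-3 (w=7); MST = {0-3(w=7) 1-3(w=6)}
step 3: add edge 0-4 (w=8); MST = {0-3(w=7) 0-4(w=8) 1-3(w=6)}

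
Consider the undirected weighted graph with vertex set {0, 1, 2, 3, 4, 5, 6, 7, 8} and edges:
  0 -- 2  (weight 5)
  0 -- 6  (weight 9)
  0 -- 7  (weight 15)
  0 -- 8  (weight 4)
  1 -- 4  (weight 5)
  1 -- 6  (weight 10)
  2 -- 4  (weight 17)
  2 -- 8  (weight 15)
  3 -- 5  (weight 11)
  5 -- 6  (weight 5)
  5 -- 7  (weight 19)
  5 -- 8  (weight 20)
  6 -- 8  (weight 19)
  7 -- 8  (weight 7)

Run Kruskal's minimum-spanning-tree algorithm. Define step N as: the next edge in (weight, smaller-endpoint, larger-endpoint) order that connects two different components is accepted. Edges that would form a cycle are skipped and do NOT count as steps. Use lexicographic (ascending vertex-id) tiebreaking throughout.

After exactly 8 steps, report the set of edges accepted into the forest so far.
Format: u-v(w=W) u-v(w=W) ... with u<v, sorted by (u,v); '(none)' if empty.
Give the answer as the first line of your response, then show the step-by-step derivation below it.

0-2(w=5) 0-6(w=9) 0-8(w=4) 1-4(w=5) 1-6(w=10) 3-5(w=11) 5-6(w=5) 7-8(w=7)

step 1: add edge 0-8 (w=4); MST = {0-8(w=4)}
step 2: add edge 0-2 (w=5); MST = {0-2(w=5) 0-8(w=4)}
step 3: add edge 1-4 (w=5); MST = {0-2(w=5) 0-8(w=4) 1-4(w=5)}
step 4: add edge 5-6 (w=5); MST = {0-2(w=5) 0-8(w=4) 1-4(w=5) 5-6(w=5)}
step 5: add edge 7-8 (w=7); MST = {0-2(w=5) 0-8(w=4) 1-4(w=5) 5-6(w=5) 7-8(w=7)}
step 6: add edge 0-6 (w=9); MST = {0-2(w=5) 0-6(w=9) 0-8(w=4) 1-4(w=5) 5-6(w=5) 7-8(w=7)}
step 7: add edge 1-6 (w=10); MST = {0-2(w=5) 0-6(w=9) 0-8(w=4) 1-4(w=5) 1-6(w=10) 5-6(w=5) 7-8(w=7)}
step 8: add edge 3-5 (w=11); MST = {0-2(w=5) 0-6(w=9) 0-8(w=4) 1-4(w=5) 1-6(w=10) 3-5(w=11) 5-6(w=5) 7-8(w=7)}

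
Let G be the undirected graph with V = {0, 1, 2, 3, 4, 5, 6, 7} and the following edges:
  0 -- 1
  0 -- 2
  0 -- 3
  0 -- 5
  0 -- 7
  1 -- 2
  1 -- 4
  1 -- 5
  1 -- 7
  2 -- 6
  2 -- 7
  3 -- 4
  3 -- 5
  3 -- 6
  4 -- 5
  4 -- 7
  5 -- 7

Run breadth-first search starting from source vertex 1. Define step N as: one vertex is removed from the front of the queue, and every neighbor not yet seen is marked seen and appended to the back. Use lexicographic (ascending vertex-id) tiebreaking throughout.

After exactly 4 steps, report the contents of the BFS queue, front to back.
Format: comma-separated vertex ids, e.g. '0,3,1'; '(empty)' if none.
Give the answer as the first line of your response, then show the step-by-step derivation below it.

5,7,3,6

step 1: dequeue 1; queue=[0,2,4,5,7]; order=1
step 2: dequeue 0; queue=[2,4,5,7,3]; order=1,0
step 3: dequeue 2; queue=[4,5,7,3,6]; order=1,0,2
step 4: dequeue 4; queue=[5,7,3,6]; order=1,0,2,4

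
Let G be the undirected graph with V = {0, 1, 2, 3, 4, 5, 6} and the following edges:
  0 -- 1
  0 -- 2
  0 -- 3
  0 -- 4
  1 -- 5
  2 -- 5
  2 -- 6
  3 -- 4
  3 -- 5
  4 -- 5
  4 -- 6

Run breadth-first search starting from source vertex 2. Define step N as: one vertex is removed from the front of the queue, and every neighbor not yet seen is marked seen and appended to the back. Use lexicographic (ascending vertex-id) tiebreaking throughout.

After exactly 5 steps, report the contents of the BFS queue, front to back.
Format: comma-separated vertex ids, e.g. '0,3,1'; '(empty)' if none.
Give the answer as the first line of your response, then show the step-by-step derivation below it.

3,4

step 1: dequeue 2; queue=[0,5,6]; order=2
step 2: dequeue 0; queue=[5,6,1,3,4]; order=2,0
step 3: dequeue 5; queue=[6,1,3,4]; order=2,0,5
step 4: dequeue 6; queue=[1,3,4]; order=2,0,5,6
step 5: dequeue 1; queue=[3,4]; order=2,0,5,6,1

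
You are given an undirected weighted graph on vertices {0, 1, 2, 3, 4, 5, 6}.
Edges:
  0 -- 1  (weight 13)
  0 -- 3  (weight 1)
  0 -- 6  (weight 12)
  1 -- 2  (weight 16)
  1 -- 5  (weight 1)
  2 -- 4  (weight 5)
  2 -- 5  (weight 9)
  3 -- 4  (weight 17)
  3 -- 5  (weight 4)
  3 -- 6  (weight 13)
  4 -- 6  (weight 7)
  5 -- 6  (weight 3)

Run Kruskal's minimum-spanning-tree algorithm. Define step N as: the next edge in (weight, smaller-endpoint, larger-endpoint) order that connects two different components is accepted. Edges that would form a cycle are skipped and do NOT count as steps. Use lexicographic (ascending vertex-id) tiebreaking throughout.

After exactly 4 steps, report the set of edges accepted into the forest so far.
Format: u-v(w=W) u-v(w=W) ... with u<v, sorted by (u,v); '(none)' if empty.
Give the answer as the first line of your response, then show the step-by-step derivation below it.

0-3(w=1) 1-5(w=1) 3-5(w=4) 5-6(w=3)

step 1: add edge 0-3 (w=1); MST = {0-3(w=1)}
step 2: add edge 1-5 (w=1); MST = {0-3(w=1) 1-5(w=1)}
step 3: add edge 5-6 (w=3); MST = {0-3(w=1) 1-5(w=1) 5-6(w=3)}
step 4: add edge 3-5 (w=4); MST = {0-3(w=1) 1-5(w=1) 3-5(w=4) 5-6(w=3)}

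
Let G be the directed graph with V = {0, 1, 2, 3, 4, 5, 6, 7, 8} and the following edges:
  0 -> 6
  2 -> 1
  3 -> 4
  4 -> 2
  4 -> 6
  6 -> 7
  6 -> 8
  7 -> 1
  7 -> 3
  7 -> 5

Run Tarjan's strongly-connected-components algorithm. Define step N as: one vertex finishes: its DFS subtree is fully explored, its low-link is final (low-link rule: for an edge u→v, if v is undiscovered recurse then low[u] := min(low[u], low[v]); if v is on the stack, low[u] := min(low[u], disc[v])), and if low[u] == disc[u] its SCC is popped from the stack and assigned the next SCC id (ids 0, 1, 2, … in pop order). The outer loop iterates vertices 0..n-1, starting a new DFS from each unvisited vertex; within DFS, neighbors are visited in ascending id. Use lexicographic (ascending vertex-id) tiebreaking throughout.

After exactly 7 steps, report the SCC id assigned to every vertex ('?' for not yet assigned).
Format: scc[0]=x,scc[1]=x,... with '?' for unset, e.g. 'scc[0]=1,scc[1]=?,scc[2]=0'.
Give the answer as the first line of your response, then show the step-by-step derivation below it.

scc[0]=?,scc[1]=0,scc[2]=1,scc[3]=?,scc[4]=?,scc[5]=2,scc[6]=?,scc[7]=?,scc[8]=3

step 1: low=(low[0]=0,low[1]=3,low[2]=?,low[3]=?,low[4]=?,low[5]=?,low[6]=1,low[7]=2,low[8]=?); scc=(scc[0]=?,scc[1]=0,scc[2]=?,scc[3]=?,scc[4]=?,scc[5]=?,scc[6]=?,scc[7]=?,scc[8]=?)
step 2: low=(low[0]=0,low[1]=3,low[2]=6,low[3]=4,low[4]=5,low[5]=?,low[6]=1,low[7]=2,low[8]=?); scc=(scc[0]=?,scc[1]=0,scc[2]=1,scc[3]=?,scc[4]=?,scc[5]=?,scc[6]=?,scc[7]=?,scc[8]=?)
step 3: low=(low[0]=0,low[1]=3,low[2]=6,low[3]=4,low[4]=1,low[5]=?,low[6]=1,low[7]=2,low[8]=?); scc=(scc[0]=?,scc[1]=0,scc[2]=1,scc[3]=?,scc[4]=?,scc[5]=?,scc[6]=?,scc[7]=?,scc[8]=?)
step 4: low=(low[0]=0,low[1]=3,low[2]=6,low[3]=1,low[4]=1,low[5]=?,low[6]=1,low[7]=2,low[8]=?); scc=(scc[0]=?,scc[1]=0,scc[2]=1,scc[3]=?,scc[4]=?,scc[5]=?,scc[6]=?,scc[7]=?,scc[8]=?)
step 5: low=(low[0]=0,low[1]=3,low[2]=6,low[3]=1,low[4]=1,low[5]=7,low[6]=1,low[7]=1,low[8]=?); scc=(scc[0]=?,scc[1]=0,scc[2]=1,scc[3]=?,scc[4]=?,scc[5]=2,scc[6]=?,scc[7]=?,scc[8]=?)
step 6: low=(low[0]=0,low[1]=3,low[2]=6,low[3]=1,low[4]=1,low[5]=7,low[6]=1,low[7]=1,low[8]=?); scc=(scc[0]=?,scc[1]=0,scc[2]=1,scc[3]=?,scc[4]=?,scc[5]=2,scc[6]=?,scc[7]=?,scc[8]=?)
step 7: low=(low[0]=0,low[1]=3,low[2]=6,low[3]=1,low[4]=1,low[5]=7,low[6]=1,low[7]=1,low[8]=8); scc=(scc[0]=?,scc[1]=0,scc[2]=1,scc[3]=?,scc[4]=?,scc[5]=2,scc[6]=?,scc[7]=?,scc[8]=3)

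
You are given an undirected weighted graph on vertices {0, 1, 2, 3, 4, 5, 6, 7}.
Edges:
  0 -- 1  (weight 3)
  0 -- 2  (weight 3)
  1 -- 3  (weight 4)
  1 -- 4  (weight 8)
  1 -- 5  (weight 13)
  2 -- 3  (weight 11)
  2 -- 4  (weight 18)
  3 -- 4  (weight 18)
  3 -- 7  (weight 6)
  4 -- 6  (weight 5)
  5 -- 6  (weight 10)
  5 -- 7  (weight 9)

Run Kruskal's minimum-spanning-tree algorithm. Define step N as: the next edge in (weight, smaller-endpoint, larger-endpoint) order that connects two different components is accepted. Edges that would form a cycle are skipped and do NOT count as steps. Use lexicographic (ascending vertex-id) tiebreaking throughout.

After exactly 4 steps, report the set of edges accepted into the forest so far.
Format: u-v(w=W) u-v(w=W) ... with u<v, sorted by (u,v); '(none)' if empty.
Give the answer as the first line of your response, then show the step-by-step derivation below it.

0-1(w=3) 0-2(w=3) 1-3(w=4) 4-6(w=5)

step 1: add edge 0-1 (w=3); MST = {0-1(w=3)}
step 2: add edge 0-2 (w=3); MST = {0-1(w=3) 0-2(w=3)}
step 3: add edge 1-3 (w=4); MST = {0-1(w=3) 0-2(w=3) 1-3(w=4)}
step 4: add edge 4-6 (w=5); MST = {0-1(w=3) 0-2(w=3) 1-3(w=4) 4-6(w=5)}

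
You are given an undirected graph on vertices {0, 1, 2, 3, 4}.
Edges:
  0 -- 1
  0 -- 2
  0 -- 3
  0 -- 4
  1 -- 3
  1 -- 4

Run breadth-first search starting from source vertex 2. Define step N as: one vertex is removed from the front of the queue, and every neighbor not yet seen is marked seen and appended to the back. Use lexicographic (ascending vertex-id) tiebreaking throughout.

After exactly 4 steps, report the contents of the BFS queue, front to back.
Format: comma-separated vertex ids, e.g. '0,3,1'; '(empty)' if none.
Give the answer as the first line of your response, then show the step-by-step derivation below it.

4

step 1: dequeue 2; queue=[0]; order=2
step 2: dequeue 0; queue=[1,3,4]; order=2,0
step 3: dequeue 1; queue=[3,4]; order=2,0,1
step 4: dequeue 3; queue=[4]; order=2,0,1,3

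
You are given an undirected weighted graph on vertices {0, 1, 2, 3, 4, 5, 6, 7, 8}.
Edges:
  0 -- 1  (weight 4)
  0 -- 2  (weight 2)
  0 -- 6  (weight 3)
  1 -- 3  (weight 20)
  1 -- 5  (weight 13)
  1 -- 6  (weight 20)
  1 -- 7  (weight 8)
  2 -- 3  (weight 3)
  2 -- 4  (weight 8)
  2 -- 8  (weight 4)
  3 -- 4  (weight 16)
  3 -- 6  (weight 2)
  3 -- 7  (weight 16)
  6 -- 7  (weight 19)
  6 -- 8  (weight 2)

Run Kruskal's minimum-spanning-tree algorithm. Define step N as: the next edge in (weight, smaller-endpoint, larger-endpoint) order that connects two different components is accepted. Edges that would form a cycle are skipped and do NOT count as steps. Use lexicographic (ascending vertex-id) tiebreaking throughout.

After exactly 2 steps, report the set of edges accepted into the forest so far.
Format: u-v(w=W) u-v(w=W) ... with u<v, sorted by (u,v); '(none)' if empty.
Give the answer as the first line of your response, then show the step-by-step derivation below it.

0-2(w=2) 3-6(w=2)

step 1: add edge 0-2 (w=2); MST = {0-2(w=2)}
step 2: add edge 3-6 (w=2); MST = {0-2(w=2) 3-6(w=2)}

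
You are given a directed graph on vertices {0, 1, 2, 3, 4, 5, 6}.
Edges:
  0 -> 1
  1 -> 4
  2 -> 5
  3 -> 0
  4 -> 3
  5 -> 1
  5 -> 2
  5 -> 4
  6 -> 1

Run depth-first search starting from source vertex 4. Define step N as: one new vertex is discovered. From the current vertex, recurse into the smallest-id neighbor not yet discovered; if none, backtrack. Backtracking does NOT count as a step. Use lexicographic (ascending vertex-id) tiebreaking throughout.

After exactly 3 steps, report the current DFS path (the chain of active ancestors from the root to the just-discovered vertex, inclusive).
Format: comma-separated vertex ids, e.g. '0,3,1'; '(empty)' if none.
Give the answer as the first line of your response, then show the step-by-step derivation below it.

4,3,0

step 1: discover 4; path=4; order=4
step 2: discover 3; path=4>3; order=4,3
step 3: discover 0; path=4>3>0; order=4,3,0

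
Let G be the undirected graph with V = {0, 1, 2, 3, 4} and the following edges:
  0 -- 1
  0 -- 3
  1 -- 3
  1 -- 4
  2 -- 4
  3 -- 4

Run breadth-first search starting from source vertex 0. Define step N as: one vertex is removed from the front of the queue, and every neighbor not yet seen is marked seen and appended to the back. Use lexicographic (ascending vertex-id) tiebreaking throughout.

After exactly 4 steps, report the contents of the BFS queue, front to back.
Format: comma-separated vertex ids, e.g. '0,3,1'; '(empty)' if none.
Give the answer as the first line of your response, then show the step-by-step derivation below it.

2

step 1: dequeue 0; queue=[1,3]; order=0
step 2: dequeue 1; queue=[3,4]; order=0,1
step 3: dequeue 3; queue=[4]; order=0,1,3
step 4: dequeue 4; queue=[2]; order=0,1,3,4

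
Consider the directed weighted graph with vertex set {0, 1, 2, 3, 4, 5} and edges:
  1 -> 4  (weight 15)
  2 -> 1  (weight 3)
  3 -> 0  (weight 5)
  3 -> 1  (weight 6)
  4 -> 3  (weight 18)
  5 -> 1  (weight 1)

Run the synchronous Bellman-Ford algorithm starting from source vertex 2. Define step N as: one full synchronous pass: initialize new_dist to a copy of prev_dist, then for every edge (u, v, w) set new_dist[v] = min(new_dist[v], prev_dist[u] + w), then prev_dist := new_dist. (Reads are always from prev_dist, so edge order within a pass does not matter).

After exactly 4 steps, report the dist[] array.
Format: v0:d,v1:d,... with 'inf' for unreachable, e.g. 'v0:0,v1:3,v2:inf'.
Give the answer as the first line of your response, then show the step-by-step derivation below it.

v0:41,v1:3,v2:0,v3:36,v4:18,v5:inf

step 1: dist = v0:inf,v1:3,v2:0,v3:inf,v4:inf,v5:inf
step 2: dist = v0:inf,v1:3,v2:0,v3:inf,v4:18,v5:inf
step 3: dist = v0:inf,v1:3,v2:0,v3:36,v4:18,v5:inf
step 4: dist = v0:41,v1:3,v2:0,v3:36,v4:18,v5:inf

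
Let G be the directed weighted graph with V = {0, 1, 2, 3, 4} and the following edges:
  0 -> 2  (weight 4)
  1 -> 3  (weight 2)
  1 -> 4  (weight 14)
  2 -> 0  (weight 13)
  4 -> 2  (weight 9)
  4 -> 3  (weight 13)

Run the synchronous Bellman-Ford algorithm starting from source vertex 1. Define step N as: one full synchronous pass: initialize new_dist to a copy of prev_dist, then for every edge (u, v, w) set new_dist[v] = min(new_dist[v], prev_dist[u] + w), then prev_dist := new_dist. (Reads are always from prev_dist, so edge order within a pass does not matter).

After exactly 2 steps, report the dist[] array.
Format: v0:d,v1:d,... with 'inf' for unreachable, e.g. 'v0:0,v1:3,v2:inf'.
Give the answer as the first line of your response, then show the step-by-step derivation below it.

v0:inf,v1:0,v2:23,v3:2,v4:14

step 1: dist = v0:inf,v1:0,v2:inf,v3:2,v4:14
step 2: dist = v0:inf,v1:0,v2:23,v3:2,v4:14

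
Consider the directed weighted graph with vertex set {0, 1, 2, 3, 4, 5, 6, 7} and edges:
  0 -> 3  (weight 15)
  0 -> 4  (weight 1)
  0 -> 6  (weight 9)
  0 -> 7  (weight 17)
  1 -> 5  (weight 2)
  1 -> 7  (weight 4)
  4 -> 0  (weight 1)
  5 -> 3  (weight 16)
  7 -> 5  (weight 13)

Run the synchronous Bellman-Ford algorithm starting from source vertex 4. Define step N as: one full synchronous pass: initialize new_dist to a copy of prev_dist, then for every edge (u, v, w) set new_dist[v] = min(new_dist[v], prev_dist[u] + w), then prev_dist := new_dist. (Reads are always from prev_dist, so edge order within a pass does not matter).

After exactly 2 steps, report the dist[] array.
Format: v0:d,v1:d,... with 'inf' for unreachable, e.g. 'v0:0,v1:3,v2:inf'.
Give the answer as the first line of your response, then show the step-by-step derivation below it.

v0:1,v1:inf,v2:inf,v3:16,v4:0,v5:inf,v6:10,v7:18

step 1: dist = v0:1,v1:inf,v2:inf,v3:inf,v4:0,v5:inf,v6:inf,v7:inf
step 2: dist = v0:1,v1:inf,v2:inf,v3:16,v4:0,v5:inf,v6:10,v7:18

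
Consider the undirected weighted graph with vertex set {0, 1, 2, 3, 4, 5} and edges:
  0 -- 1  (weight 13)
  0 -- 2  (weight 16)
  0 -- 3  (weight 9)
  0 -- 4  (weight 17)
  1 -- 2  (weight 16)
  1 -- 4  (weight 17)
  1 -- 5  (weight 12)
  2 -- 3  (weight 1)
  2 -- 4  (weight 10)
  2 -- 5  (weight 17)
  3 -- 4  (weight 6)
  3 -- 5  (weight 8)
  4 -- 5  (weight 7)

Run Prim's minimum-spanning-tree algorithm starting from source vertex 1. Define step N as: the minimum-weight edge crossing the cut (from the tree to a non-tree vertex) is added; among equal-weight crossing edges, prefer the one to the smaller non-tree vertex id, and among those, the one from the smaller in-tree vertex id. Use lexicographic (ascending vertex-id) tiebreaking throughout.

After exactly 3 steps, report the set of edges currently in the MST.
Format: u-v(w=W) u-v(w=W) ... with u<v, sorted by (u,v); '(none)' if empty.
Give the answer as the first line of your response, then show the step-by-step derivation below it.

1-5(w=12) 3-4(w=6) 4-5(w=7)

step 1: add edge 1-5 (w=12); MST = {1-5(w=12)}
step 2: add edge 4-5 (w=7); MST = {1-5(w=12) 4-5(w=7)}
step 3: add edge 3-4 (w=6); MST = {1-5(w=12) 3-4(w=6) 4-5(w=7)}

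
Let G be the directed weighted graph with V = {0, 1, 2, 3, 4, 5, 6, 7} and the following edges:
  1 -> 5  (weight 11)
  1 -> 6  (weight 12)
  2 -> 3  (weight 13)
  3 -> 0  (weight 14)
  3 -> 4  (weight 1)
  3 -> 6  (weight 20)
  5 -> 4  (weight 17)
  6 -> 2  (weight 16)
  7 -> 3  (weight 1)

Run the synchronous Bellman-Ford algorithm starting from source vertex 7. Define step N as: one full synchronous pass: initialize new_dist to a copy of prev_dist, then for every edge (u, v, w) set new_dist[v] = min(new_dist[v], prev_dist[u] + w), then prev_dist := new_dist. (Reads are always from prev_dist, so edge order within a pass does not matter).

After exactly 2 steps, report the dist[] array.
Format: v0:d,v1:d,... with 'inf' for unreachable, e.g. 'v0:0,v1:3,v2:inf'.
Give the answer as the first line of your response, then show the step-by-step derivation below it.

v0:15,v1:inf,v2:inf,v3:1,v4:2,v5:inf,v6:21,v7:0

step 1: dist = v0:inf,v1:inf,v2:inf,v3:1,v4:inf,v5:inf,v6:inf,v7:0
step 2: dist = v0:15,v1:inf,v2:inf,v3:1,v4:2,v5:inf,v6:21,v7:0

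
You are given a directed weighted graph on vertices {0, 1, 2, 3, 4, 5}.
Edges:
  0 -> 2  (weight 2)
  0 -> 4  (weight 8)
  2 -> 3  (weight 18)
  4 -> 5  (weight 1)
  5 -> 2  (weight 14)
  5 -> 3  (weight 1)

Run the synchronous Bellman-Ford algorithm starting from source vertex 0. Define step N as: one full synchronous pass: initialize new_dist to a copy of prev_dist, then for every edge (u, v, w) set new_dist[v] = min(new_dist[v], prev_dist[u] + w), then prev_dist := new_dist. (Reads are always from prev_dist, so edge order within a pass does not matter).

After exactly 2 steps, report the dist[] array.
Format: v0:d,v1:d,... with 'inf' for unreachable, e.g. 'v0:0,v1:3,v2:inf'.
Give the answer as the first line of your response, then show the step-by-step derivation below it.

v0:0,v1:inf,v2:2,v3:20,v4:8,v5:9

step 1: dist = v0:0,v1:inf,v2:2,v3:inf,v4:8,v5:inf
step 2: dist = v0:0,v1:inf,v2:2,v3:20,v4:8,v5:9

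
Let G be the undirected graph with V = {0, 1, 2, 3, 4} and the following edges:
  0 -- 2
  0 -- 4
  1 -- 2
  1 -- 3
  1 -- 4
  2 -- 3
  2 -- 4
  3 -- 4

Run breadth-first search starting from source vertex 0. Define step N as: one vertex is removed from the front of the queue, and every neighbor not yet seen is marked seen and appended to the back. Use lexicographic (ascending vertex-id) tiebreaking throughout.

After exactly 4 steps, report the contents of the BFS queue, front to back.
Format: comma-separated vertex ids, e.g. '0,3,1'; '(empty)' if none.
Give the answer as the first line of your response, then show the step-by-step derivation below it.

3

step 1: dequeue 0; queue=[2,4]; order=0
step 2: dequeue 2; queue=[4,1,3]; order=0,2
step 3: dequeue 4; queue=[1,3]; order=0,2,4
step 4: dequeue 1; queue=[3]; order=0,2,4,1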